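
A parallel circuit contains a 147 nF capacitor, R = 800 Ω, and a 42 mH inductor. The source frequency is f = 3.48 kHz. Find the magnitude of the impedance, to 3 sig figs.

406 Ω

ω = 2πf = 21870 rad/s
X_L = ωL = 918 Ω
X_C = 1/(ωC) = 311 Ω
Parallel: admittances add. Y = 1/R + 1/(jωL) + jωC
Y = (0.00125 + j0.00213) S
|Y| = 0.00247 S → |Z| = 1/|Y| = 406 Ω, ∠Z = −∠Y = -59.5°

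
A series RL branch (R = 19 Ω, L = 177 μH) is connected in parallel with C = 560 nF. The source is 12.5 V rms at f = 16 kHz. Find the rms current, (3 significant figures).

ω = 2πf = 100500 rad/s
X_L = ωL = 17.8 Ω
X_C = 1/(ωC) = 17.8 Ω
Branch 1 (R+jX_L): Z₁ = 19.0 + j17.8 Ω, |Z₁| = 26.0 Ω
Branch 2 (−jX_C): Z₂ = −j17.8 Ω
Parallel: Z = Z₁Z₂/(Z₁+Z₂), |Z| = 24.3 Ω, ∠Z = -47.0°
I = V/|Z| = 12.5/24.3 = 514 mA

514 mA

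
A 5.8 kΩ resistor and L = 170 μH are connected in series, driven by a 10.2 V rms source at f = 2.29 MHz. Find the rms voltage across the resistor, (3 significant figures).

9.40 V

ω = 2πf = 1.439e+07 rad/s
X_L = ωL = 2450 Ω
Z = 5800 + j2450 Ω
|Z| = √(5800² + 2450²) = 6290 Ω
I = V/|Z| = 1.62 mA
V_R = I·|Z_R| = 0.00162 × 5800 = 9.40 V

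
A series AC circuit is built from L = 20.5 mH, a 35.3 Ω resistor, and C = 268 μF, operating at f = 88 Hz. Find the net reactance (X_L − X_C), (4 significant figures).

ω = 2πf = 552.9 rad/s
X_L = ωL = 11.33 Ω
X_C = 1/(ωC) = 6.748 Ω
X = 11.33 − 6.748 = 4.586 Ω

4.586 Ω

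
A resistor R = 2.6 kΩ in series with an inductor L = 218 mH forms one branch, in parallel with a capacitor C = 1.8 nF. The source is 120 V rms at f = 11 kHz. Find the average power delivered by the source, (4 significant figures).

160.2 mW

ω = 2πf = 69120 rad/s
X_L = ωL = 15070 Ω
X_C = 1/(ωC) = 8038 Ω
Branch 1 (R+jX_L): Z₁ = 2600 + j15070 Ω, |Z₁| = 15290 Ω
Branch 2 (−jX_C): Z₂ = −j8038 Ω
Parallel: Z = Z₁Z₂/(Z₁+Z₂), |Z| = 16400 Ω, ∠Z = -79.49°
I = V/|Z| = 7.318 mA
P = VI cos φ = 120 × 0.007318 × cos(-79.49°) = 160.2 mW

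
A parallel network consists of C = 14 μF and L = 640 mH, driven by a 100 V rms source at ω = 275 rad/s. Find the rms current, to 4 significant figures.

183.2 mA

X_L = ωL = 176.0 Ω
X_C = 1/(ωC) = 259.7 Ω
Parallel: admittances add. Y = 1/(jωL) + jωC
Y = (0 − j0.001832) S
|Y| = 0.001832 S → |Z| = 1/|Y| = 545.9 Ω, ∠Z = −∠Y = 90.00°
I = V/|Z| = 100/545.9 = 183.2 mA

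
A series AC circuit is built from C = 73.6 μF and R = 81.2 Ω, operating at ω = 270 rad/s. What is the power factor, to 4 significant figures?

X_C = 1/(ωC) = 50.32 Ω
Z = 81.20 − j50.32 Ω
|Z| = √(81.20² + 50.32²) = 95.53 Ω
∠Z = arctan(-50.32/81.20) = -31.79°
cos φ = cos(-31.79°) = 0.8500

0.8500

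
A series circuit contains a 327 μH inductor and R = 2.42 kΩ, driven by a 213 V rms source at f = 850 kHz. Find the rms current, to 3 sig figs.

71.4 mA

ω = 2πf = 5.341e+06 rad/s
X_L = ωL = 1750 Ω
Z = 2420 + j1750 Ω
|Z| = √(2420² + 1750²) = 2980 Ω
I = V/|Z| = 213/2980 = 71.4 mA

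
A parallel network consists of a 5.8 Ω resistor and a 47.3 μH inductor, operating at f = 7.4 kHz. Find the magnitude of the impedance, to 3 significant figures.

2.06 Ω

ω = 2πf = 46500 rad/s
X_L = ωL = 2.20 Ω
Parallel: admittances add. Y = 1/R + 1/(jωL)
Y = (0.172 − j0.455) S
|Y| = 0.486 S → |Z| = 1/|Y| = 2.06 Ω, ∠Z = −∠Y = 69.2°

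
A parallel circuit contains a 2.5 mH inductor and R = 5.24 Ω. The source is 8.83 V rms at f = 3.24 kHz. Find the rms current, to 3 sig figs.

1.69 A

ω = 2πf = 20360 rad/s
X_L = ωL = 50.9 Ω
Parallel: admittances add. Y = 1/R + 1/(jωL)
Y = (0.191 − j0.0196) S
|Y| = 0.192 S → |Z| = 1/|Y| = 5.21 Ω, ∠Z = −∠Y = 5.88°
I = V/|Z| = 8.83/5.21 = 1.69 A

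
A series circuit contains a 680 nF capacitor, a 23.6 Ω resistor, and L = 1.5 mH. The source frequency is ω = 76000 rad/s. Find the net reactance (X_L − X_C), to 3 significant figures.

X_L = ωL = 114 Ω
X_C = 1/(ωC) = 19.3 Ω
X = 114 − 19.3 = 94.7 Ω

94.7 Ω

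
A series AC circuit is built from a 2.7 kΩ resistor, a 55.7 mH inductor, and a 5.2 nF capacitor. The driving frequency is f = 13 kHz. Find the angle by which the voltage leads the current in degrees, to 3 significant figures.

39.1°

ω = 2πf = 81680 rad/s
X_L = ωL = 4550 Ω
X_C = 1/(ωC) = 2350 Ω
Net reactance X = X_L − X_C = 2200 Ω
Z = 2700 + j2200 Ω
|Z| = √(2700² + 2200²) = 3480 Ω
∠Z = arctan(2200/2700) = 39.1°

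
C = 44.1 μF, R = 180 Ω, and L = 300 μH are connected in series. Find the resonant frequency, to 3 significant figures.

ω₀ = 1/√(LC) = 1/√(0.0003 × 4.41e-05) = 8694 rad/s
f₀ = ω₀/(2π) = 1.38 kHz

1.38 kHz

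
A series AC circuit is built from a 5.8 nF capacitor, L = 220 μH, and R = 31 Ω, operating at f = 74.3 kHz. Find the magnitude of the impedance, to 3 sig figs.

ω = 2πf = 466800 rad/s
X_L = ωL = 103 Ω
X_C = 1/(ωC) = 369 Ω
Net reactance X = X_L − X_C = -267 Ω
Z = 31.0 − j267 Ω
|Z| = √(31.0² + 267²) = 268 Ω

268 Ω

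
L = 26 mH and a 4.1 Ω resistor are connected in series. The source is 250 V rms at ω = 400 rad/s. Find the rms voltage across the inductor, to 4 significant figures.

X_L = ωL = 10.40 Ω
Z = 4.100 + j10.40 Ω
|Z| = √(4.100² + 10.40²) = 11.18 Ω
I = V/|Z| = 22.36 A
V_L = I·|Z_L| = 22.36 × 10.40 = 232.6 V

232.6 V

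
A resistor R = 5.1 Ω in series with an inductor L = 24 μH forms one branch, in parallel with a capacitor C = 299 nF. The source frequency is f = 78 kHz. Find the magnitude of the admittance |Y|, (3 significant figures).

ω = 2πf = 490100 rad/s
X_L = ωL = 11.8 Ω
X_C = 1/(ωC) = 6.82 Ω
Branch 1 (R+jX_L): Z₁ = 5.10 + j11.8 Ω, |Z₁| = 12.8 Ω
Branch 2 (−jX_C): Z₂ = −j6.82 Ω
Parallel: Z = Z₁Z₂/(Z₁+Z₂), |Z| = 12.3 Ω, ∠Z = -67.5°
|Y| = 1/|Z| = 81.1 mS

81.1 mS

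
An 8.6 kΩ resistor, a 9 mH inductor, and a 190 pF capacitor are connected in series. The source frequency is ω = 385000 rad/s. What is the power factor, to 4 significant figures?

0.6444

X_L = ωL = 3465 Ω
X_C = 1/(ωC) = 13670 Ω
Net reactance X = X_L − X_C = -10210 Ω
Z = 8600 − j10210 Ω
|Z| = √(8600² + 10210²) = 13350 Ω
∠Z = arctan(-10210/8600) = -49.88°
cos φ = cos(-49.88°) = 0.6444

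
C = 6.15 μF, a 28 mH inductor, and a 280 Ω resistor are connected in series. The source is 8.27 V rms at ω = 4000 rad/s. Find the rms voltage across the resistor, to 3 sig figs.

X_L = ωL = 112 Ω
X_C = 1/(ωC) = 40.7 Ω
Net reactance X = X_L − X_C = 71.3 Ω
Z = 280 + j71.3 Ω
|Z| = √(280² + 71.3²) = 289 Ω
I = V/|Z| = 28.6 mA
V_R = I·|Z_R| = 0.0286 × 280 = 8.01 V

8.01 V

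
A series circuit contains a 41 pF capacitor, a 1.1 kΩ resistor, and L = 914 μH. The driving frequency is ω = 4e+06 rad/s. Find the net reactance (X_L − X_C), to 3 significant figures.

-2440 Ω

X_L = ωL = 3660 Ω
X_C = 1/(ωC) = 6100 Ω
X = 3660 − 6100 = -2440 Ω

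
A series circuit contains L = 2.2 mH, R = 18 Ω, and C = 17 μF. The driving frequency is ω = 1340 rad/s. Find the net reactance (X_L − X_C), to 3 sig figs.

X_L = ωL = 2.95 Ω
X_C = 1/(ωC) = 43.9 Ω
X = 2.95 − 43.9 = -41.0 Ω

-41.0 Ω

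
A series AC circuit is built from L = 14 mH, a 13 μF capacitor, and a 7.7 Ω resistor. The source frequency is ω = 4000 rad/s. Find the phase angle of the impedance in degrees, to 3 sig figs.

X_L = ωL = 56.0 Ω
X_C = 1/(ωC) = 19.2 Ω
Net reactance X = X_L − X_C = 36.8 Ω
Z = 7.70 + j36.8 Ω
|Z| = √(7.70² + 36.8²) = 37.6 Ω
∠Z = arctan(36.8/7.70) = 78.2°

78.2°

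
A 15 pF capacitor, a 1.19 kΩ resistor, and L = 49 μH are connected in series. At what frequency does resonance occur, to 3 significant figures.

ω₀ = 1/√(LC) = 1/√(4.9e-05 × 1.5e-11) = 3.689e+07 rad/s
f₀ = ω₀/(2π) = 5.87 MHz

5.87 MHz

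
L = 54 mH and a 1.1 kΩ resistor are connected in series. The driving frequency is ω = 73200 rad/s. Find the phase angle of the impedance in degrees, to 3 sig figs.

X_L = ωL = 3950 Ω
Z = 1100 + j3950 Ω
|Z| = √(1100² + 3950²) = 4100 Ω
∠Z = arctan(3950/1100) = 74.4°

74.4°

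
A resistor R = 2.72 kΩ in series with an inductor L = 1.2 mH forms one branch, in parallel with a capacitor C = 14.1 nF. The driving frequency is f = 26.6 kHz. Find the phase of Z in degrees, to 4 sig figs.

ω = 2πf = 167100 rad/s
X_L = ωL = 200.6 Ω
X_C = 1/(ωC) = 424.3 Ω
Branch 1 (R+jX_L): Z₁ = 2720 + j200.6 Ω, |Z₁| = 2727 Ω
Branch 2 (−jX_C): Z₂ = −j424.3 Ω
Parallel: Z = Z₁Z₂/(Z₁+Z₂), |Z| = 424.1 Ω, ∠Z = -81.08°

-81.08°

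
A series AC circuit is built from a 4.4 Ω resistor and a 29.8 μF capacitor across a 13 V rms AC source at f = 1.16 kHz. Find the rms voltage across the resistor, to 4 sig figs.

8.982 V

ω = 2πf = 7288 rad/s
X_C = 1/(ωC) = 4.604 Ω
Z = 4.400 − j4.604 Ω
|Z| = √(4.400² + 4.604²) = 6.369 Ω
I = V/|Z| = 2.041 A
V_R = I·|Z_R| = 2.041 × 4.400 = 8.982 V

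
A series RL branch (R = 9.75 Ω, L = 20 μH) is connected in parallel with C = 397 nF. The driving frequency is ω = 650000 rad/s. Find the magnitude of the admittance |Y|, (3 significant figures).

X_L = ωL = 13.0 Ω
X_C = 1/(ωC) = 3.88 Ω
Branch 1 (R+jX_L): Z₁ = 9.75 + j13.0 Ω, |Z₁| = 16.2 Ω
Branch 2 (−jX_C): Z₂ = −j3.88 Ω
Parallel: Z = Z₁Z₂/(Z₁+Z₂), |Z| = 4.72 Ω, ∠Z = -80.0°
|Y| = 1/|Z| = 212 mS

212 mS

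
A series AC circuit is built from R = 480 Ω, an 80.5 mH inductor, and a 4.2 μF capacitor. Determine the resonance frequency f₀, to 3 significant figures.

274 Hz

ω₀ = 1/√(LC) = 1/√(0.0805 × 4.2e-06) = 1720 rad/s
f₀ = ω₀/(2π) = 274 Hz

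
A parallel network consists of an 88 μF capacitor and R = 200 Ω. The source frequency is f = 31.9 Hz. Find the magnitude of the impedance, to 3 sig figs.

54.5 Ω

ω = 2πf = 200.4 rad/s
X_C = 1/(ωC) = 56.7 Ω
Parallel: admittances add. Y = 1/R + jωC
Y = (0.00500 + j0.0176) S
|Y| = 0.0183 S → |Z| = 1/|Y| = 54.5 Ω, ∠Z = −∠Y = -74.2°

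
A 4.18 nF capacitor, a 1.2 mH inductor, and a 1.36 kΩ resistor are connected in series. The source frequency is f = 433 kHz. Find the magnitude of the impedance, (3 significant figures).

3460 Ω

ω = 2πf = 2.721e+06 rad/s
X_L = ωL = 3260 Ω
X_C = 1/(ωC) = 87.9 Ω
Net reactance X = X_L − X_C = 3180 Ω
Z = 1360 + j3180 Ω
|Z| = √(1360² + 3180²) = 3460 Ω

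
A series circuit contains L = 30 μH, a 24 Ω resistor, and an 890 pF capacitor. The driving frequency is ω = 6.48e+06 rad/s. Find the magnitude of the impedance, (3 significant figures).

31.9 Ω

X_L = ωL = 194 Ω
X_C = 1/(ωC) = 173 Ω
Net reactance X = X_L − X_C = 21.0 Ω
Z = 24.0 + j21.0 Ω
|Z| = √(24.0² + 21.0²) = 31.9 Ω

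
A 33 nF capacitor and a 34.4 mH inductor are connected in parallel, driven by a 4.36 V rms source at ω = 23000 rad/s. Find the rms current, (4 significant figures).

X_L = ωL = 791.2 Ω
X_C = 1/(ωC) = 1318 Ω
Parallel: admittances add. Y = 1/(jωL) + jωC
Y = (0 − j0.0005049) S
|Y| = 0.0005049 S → |Z| = 1/|Y| = 1981 Ω, ∠Z = −∠Y = 90.00°
I = V/|Z| = 4.36/1981 = 2.201 mA

2.201 mA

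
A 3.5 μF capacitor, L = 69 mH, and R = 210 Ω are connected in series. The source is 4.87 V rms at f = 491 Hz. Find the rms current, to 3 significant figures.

20.1 mA

ω = 2πf = 3085 rad/s
X_L = ωL = 213 Ω
X_C = 1/(ωC) = 92.6 Ω
Net reactance X = X_L − X_C = 120 Ω
Z = 210 + j120 Ω
|Z| = √(210² + 120²) = 242 Ω
I = V/|Z| = 4.87/242 = 20.1 mA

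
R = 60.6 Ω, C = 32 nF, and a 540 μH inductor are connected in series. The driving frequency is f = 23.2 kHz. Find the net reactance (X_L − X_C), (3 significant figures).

ω = 2πf = 145800 rad/s
X_L = ωL = 78.7 Ω
X_C = 1/(ωC) = 214 Ω
X = 78.7 − 214 = -136 Ω

-136 Ω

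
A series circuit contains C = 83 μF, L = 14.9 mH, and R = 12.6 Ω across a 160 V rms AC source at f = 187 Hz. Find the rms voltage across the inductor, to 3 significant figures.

193 V

ω = 2πf = 1175 rad/s
X_L = ωL = 17.5 Ω
X_C = 1/(ωC) = 10.3 Ω
Net reactance X = X_L − X_C = 7.25 Ω
Z = 12.6 + j7.25 Ω
|Z| = √(12.6² + 7.25²) = 14.5 Ω
I = V/|Z| = 11.0 A
V_L = I·|Z_L| = 11.0 × 17.5 = 193 V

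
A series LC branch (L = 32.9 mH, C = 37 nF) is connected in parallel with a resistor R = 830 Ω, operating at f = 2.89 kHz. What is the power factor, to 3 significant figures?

ω = 2πf = 18160 rad/s
X_L = ωL = 597 Ω
X_C = 1/(ωC) = 1490 Ω
Branch 1: Z₁ = R = 830 Ω
Branch 2 (series LC): Z₂ = j(X_L − X_C) = −j891 Ω
Parallel: Z = Z₁Z₂/(Z₁+Z₂), |Z| = 607 Ω, ∠Z = -43.0°
cos φ = cos(-43.0°) = 0.732

0.732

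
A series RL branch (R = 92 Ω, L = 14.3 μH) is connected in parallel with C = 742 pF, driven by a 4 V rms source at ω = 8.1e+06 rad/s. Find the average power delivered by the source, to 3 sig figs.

67.3 mW

X_L = ωL = 116 Ω
X_C = 1/(ωC) = 166 Ω
Branch 1 (R+jX_L): Z₁ = 92.0 + j116 Ω, |Z₁| = 148 Ω
Branch 2 (−jX_C): Z₂ = −j166 Ω
Parallel: Z = Z₁Z₂/(Z₁+Z₂), |Z| = 234 Ω, ∠Z = -9.67°
I = V/|Z| = 17.1 mA
P = VI cos φ = 4 × 0.0171 × cos(-9.67°) = 67.3 mW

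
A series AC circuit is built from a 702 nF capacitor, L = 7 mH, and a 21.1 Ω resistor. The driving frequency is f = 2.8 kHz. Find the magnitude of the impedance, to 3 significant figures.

ω = 2πf = 17590 rad/s
X_L = ωL = 123 Ω
X_C = 1/(ωC) = 81.0 Ω
Net reactance X = X_L − X_C = 42.2 Ω
Z = 21.1 + j42.2 Ω
|Z| = √(21.1² + 42.2²) = 47.2 Ω

47.2 Ω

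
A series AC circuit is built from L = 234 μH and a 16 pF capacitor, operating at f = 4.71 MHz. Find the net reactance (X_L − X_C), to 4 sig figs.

4813 Ω

ω = 2πf = 2.959e+07 rad/s
X_L = ωL = 6925 Ω
X_C = 1/(ωC) = 2112 Ω
X = 6925 − 2112 = 4813 Ω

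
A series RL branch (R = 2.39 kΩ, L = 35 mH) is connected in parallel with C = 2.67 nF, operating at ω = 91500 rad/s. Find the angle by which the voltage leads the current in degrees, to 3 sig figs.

-16.3°

X_L = ωL = 3200 Ω
X_C = 1/(ωC) = 4090 Ω
Branch 1 (R+jX_L): Z₁ = 2390 + j3200 Ω, |Z₁| = 4000 Ω
Branch 2 (−jX_C): Z₂ = −j4090 Ω
Parallel: Z = Z₁Z₂/(Z₁+Z₂), |Z| = 6410 Ω, ∠Z = -16.3°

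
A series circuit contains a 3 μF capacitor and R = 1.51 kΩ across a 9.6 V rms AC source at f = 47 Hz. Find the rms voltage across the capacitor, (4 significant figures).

5.748 V

ω = 2πf = 295.3 rad/s
X_C = 1/(ωC) = 1129 Ω
Z = 1510 − j1129 Ω
|Z| = √(1510² + 1129²) = 1885 Ω
I = V/|Z| = 5.092 mA
V_C = I·|Z_C| = 0.005092 × 1129 = 5.748 V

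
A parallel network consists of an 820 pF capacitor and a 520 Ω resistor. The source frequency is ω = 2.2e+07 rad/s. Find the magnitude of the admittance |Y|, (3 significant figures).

18.1 mS

X_C = 1/(ωC) = 55.4 Ω
Parallel: admittances add. Y = 1/R + jωC
Y = (0.00192 + j0.0180) S
|Y| = 0.0181 S → |Z| = 1/|Y| = 55.1 Ω, ∠Z = −∠Y = -83.9°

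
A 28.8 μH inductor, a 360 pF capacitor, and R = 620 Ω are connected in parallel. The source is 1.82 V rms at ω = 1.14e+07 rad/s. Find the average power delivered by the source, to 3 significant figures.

X_L = ωL = 328 Ω
X_C = 1/(ωC) = 244 Ω
Parallel: admittances add. Y = 1/R + 1/(jωL) + jωC
Y = (0.00161 + j0.00106) S
|Y| = 0.00193 S → |Z| = 1/|Y| = 518 Ω, ∠Z = −∠Y = -33.3°
I = V/|Z| = 3.51 mA
P = VI cos φ = 1.82 × 0.00351 × cos(-33.3°) = 5.34 mW

5.34 mW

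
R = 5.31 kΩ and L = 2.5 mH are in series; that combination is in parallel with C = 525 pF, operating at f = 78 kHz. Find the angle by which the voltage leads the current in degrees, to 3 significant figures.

ω = 2πf = 490100 rad/s
X_L = ωL = 1230 Ω
X_C = 1/(ωC) = 3890 Ω
Branch 1 (R+jX_L): Z₁ = 5310 + j1230 Ω, |Z₁| = 5450 Ω
Branch 2 (−jX_C): Z₂ = −j3890 Ω
Parallel: Z = Z₁Z₂/(Z₁+Z₂), |Z| = 3570 Ω, ∠Z = -50.4°

-50.4°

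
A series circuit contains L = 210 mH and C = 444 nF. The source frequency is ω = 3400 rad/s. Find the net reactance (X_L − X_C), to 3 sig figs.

X_L = ωL = 714 Ω
X_C = 1/(ωC) = 662 Ω
X = 714 − 662 = 51.6 Ω

51.6 Ω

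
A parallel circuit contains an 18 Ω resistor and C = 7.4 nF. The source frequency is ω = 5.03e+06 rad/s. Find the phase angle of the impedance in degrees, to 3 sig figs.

X_C = 1/(ωC) = 26.9 Ω
Parallel: admittances add. Y = 1/R + jωC
Y = (0.0556 + j0.0372) S
|Y| = 0.0669 S → |Z| = 1/|Y| = 15.0 Ω, ∠Z = −∠Y = -33.8°

-33.8°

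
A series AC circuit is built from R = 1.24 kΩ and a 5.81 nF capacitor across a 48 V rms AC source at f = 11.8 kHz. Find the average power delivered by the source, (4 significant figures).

ω = 2πf = 74140 rad/s
X_C = 1/(ωC) = 2321 Ω
Z = 1240 − j2321 Ω
|Z| = √(1240² + 2321²) = 2632 Ω
∠Z = arctan(-2321/1240) = -61.89°
I = V/|Z| = 18.24 mA
P = VI cos φ = 48 × 0.01824 × cos(-61.89°) = 412.5 mW

412.5 mW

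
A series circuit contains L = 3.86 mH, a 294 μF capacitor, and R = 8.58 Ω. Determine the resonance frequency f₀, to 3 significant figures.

ω₀ = 1/√(LC) = 1/√(0.00386 × 0.000294) = 938.7 rad/s
f₀ = ω₀/(2π) = 149 Hz

149 Hz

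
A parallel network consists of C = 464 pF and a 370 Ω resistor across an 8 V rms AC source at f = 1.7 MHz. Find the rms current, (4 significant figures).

45.16 mA

ω = 2πf = 1.068e+07 rad/s
X_C = 1/(ωC) = 201.8 Ω
Parallel: admittances add. Y = 1/R + jωC
Y = (0.002703 + j0.004956) S
|Y| = 0.005645 S → |Z| = 1/|Y| = 177.1 Ω, ∠Z = −∠Y = -61.40°
I = V/|Z| = 8/177.1 = 45.16 mA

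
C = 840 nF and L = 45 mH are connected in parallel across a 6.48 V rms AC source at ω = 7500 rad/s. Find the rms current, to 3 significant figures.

X_L = ωL = 338 Ω
X_C = 1/(ωC) = 159 Ω
Parallel: admittances add. Y = 1/(jωL) + jωC
Y = (0 + j0.00334) S
|Y| = 0.00334 S → |Z| = 1/|Y| = 300 Ω, ∠Z = −∠Y = -90.0°
I = V/|Z| = 6.48/300 = 21.6 mA

21.6 mA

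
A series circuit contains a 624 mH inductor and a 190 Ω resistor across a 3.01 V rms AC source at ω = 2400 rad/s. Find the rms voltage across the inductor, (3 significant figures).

2.99 V

X_L = ωL = 1500 Ω
Z = 190 + j1500 Ω
|Z| = √(190² + 1500²) = 1510 Ω
I = V/|Z| = 1.99 mA
V_L = I·|Z_L| = 0.00199 × 1500 = 2.99 V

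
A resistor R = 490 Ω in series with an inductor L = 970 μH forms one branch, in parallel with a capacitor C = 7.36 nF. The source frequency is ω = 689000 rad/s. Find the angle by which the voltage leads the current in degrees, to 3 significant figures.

-80.1°

X_L = ωL = 668 Ω
X_C = 1/(ωC) = 197 Ω
Branch 1 (R+jX_L): Z₁ = 490 + j668 Ω, |Z₁| = 829 Ω
Branch 2 (−jX_C): Z₂ = −j197 Ω
Parallel: Z = Z₁Z₂/(Z₁+Z₂), |Z| = 240 Ω, ∠Z = -80.1°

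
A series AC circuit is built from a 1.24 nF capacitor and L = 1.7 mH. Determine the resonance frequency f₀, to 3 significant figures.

110 kHz

ω₀ = 1/√(LC) = 1/√(0.0017 × 1.24e-09) = 688800 rad/s
f₀ = ω₀/(2π) = 110 kHz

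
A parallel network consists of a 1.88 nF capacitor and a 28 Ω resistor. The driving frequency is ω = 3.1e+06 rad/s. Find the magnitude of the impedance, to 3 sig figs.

27.6 Ω

X_C = 1/(ωC) = 172 Ω
Parallel: admittances add. Y = 1/R + jωC
Y = (0.0357 + j0.00583) S
|Y| = 0.0362 S → |Z| = 1/|Y| = 27.6 Ω, ∠Z = −∠Y = -9.27°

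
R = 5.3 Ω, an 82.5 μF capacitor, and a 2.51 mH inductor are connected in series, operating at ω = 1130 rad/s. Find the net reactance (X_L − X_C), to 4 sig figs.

X_L = ωL = 2.836 Ω
X_C = 1/(ωC) = 10.73 Ω
X = 2.836 − 10.73 = -7.890 Ω

-7.890 Ω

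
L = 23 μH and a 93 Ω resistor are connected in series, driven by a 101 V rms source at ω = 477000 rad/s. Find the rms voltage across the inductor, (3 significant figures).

11.8 V

X_L = ωL = 11.0 Ω
Z = 93.0 + j11.0 Ω
|Z| = √(93.0² + 11.0²) = 93.6 Ω
I = V/|Z| = 1.08 A
V_L = I·|Z_L| = 1.08 × 11.0 = 11.8 V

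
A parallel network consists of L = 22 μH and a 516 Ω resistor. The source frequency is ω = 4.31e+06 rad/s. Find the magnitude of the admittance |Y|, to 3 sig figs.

X_L = ωL = 94.8 Ω
Parallel: admittances add. Y = 1/R + 1/(jωL)
Y = (0.00194 − j0.0105) S
|Y| = 0.0107 S → |Z| = 1/|Y| = 93.3 Ω, ∠Z = −∠Y = 79.6°

10.7 mS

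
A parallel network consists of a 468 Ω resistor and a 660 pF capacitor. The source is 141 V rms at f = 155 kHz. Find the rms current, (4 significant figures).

ω = 2πf = 973900 rad/s
X_C = 1/(ωC) = 1556 Ω
Parallel: admittances add. Y = 1/R + jωC
Y = (0.002137 + j0.0006428) S
|Y| = 0.002231 S → |Z| = 1/|Y| = 448.2 Ω, ∠Z = −∠Y = -16.74°
I = V/|Z| = 141/448.2 = 314.6 mA

314.6 mA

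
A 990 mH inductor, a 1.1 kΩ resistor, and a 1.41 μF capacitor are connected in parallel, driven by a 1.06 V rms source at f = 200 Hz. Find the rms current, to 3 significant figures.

1.41 mA

ω = 2πf = 1257 rad/s
X_L = ωL = 1240 Ω
X_C = 1/(ωC) = 564 Ω
Parallel: admittances add. Y = 1/R + 1/(jωL) + jωC
Y = (0.000909 + j0.000968) S
|Y| = 0.00133 S → |Z| = 1/|Y| = 753 Ω, ∠Z = −∠Y = -46.8°
I = V/|Z| = 1.06/753 = 1.41 mA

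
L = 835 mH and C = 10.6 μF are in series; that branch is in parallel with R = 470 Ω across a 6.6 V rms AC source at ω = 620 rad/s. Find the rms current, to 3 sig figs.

22.9 mA

X_L = ωL = 518 Ω
X_C = 1/(ωC) = 152 Ω
Branch 1: Z₁ = R = 470 Ω
Branch 2 (series LC): Z₂ = j(X_L − X_C) = j366 Ω
Parallel: Z = Z₁Z₂/(Z₁+Z₂), |Z| = 289 Ω, ∠Z = 52.1°
I = V/|Z| = 6.6/289 = 22.9 mA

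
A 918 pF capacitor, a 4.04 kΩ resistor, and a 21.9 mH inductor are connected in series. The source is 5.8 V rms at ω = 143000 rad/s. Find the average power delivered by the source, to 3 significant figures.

3.73 mW

X_L = ωL = 3130 Ω
X_C = 1/(ωC) = 7620 Ω
Net reactance X = X_L − X_C = -4490 Ω
Z = 4040 − j4490 Ω
|Z| = √(4040² + 4490²) = 6040 Ω
∠Z = arctan(-4490/4040) = -48.0°
I = V/|Z| = 961 μA
P = VI cos φ = 5.8 × 0.000961 × cos(-48.0°) = 3.73 mW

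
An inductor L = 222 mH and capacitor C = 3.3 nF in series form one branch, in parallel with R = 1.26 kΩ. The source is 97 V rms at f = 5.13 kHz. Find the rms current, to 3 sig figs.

88.3 mA

ω = 2πf = 32230 rad/s
X_L = ωL = 7160 Ω
X_C = 1/(ωC) = 9400 Ω
Branch 1: Z₁ = R = 1260 Ω
Branch 2 (series LC): Z₂ = j(X_L − X_C) = −j2250 Ω
Parallel: Z = Z₁Z₂/(Z₁+Z₂), |Z| = 1100 Ω, ∠Z = -29.3°
I = V/|Z| = 97/1100 = 88.3 mA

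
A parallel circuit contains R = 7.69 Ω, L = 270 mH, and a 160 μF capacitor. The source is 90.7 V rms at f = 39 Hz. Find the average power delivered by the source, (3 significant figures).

1.07 kW

ω = 2πf = 245.0 rad/s
X_L = ωL = 66.2 Ω
X_C = 1/(ωC) = 25.5 Ω
Parallel: admittances add. Y = 1/R + 1/(jωL) + jωC
Y = (0.130 + j0.0241) S
|Y| = 0.132 S → |Z| = 1/|Y| = 7.56 Ω, ∠Z = −∠Y = -10.5°
I = V/|Z| = 12.0 A
P = VI cos φ = 90.7 × 12.0 × cos(-10.5°) = 1.07 kW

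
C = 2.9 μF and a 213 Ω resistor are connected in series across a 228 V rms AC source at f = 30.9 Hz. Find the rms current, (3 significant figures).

127 mA

ω = 2πf = 194.2 rad/s
X_C = 1/(ωC) = 1780 Ω
Z = 213 − j1780 Ω
|Z| = √(213² + 1780²) = 1790 Ω
I = V/|Z| = 228/1790 = 127 mA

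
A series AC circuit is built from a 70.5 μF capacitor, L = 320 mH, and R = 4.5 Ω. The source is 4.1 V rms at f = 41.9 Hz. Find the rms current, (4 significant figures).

ω = 2πf = 263.3 rad/s
X_L = ωL = 84.24 Ω
X_C = 1/(ωC) = 53.88 Ω
Net reactance X = X_L − X_C = 30.37 Ω
Z = 4.500 + j30.37 Ω
|Z| = √(4.500² + 30.37²) = 30.70 Ω
I = V/|Z| = 4.1/30.70 = 133.6 mA

133.6 mA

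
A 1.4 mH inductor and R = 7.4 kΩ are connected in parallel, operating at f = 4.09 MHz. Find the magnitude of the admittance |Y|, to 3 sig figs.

138 μS

ω = 2πf = 2.57e+07 rad/s
X_L = ωL = 36000 Ω
Parallel: admittances add. Y = 1/R + 1/(jωL)
Y = (0.000135 − j2.78e-05) S
|Y| = 0.000138 S → |Z| = 1/|Y| = 7250 Ω, ∠Z = −∠Y = 11.6°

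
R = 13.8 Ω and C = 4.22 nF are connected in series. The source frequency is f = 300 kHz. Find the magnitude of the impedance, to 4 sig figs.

ω = 2πf = 1.885e+06 rad/s
X_C = 1/(ωC) = 125.7 Ω
Z = 13.80 − j125.7 Ω
|Z| = √(13.80² + 125.7²) = 126.5 Ω

126.5 Ω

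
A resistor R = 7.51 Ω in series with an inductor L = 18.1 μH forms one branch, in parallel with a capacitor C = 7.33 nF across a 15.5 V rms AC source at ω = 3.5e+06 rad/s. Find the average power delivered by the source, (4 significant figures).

443.4 mW

X_L = ωL = 63.35 Ω
X_C = 1/(ωC) = 38.98 Ω
Branch 1 (R+jX_L): Z₁ = 7.510 + j63.35 Ω, |Z₁| = 63.79 Ω
Branch 2 (−jX_C): Z₂ = −j38.98 Ω
Parallel: Z = Z₁Z₂/(Z₁+Z₂), |Z| = 97.51 Ω, ∠Z = -79.63°
I = V/|Z| = 159.0 mA
P = VI cos φ = 15.5 × 0.1590 × cos(-79.63°) = 443.4 mW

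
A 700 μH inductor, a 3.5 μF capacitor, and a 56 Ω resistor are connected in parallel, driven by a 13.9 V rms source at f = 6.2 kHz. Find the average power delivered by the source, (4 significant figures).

3.450 W

ω = 2πf = 38960 rad/s
X_L = ωL = 27.27 Ω
X_C = 1/(ωC) = 7.334 Ω
Parallel: admittances add. Y = 1/R + 1/(jωL) + jωC
Y = (0.01786 + j0.09967) S
|Y| = 0.1013 S → |Z| = 1/|Y| = 9.876 Ω, ∠Z = −∠Y = -79.84°
I = V/|Z| = 1.408 A
P = VI cos φ = 13.9 × 1.408 × cos(-79.84°) = 3.450 W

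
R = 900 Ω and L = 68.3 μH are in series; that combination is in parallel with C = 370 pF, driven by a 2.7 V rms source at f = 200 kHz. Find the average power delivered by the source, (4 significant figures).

ω = 2πf = 1.257e+06 rad/s
X_L = ωL = 85.83 Ω
X_C = 1/(ωC) = 2151 Ω
Branch 1 (R+jX_L): Z₁ = 900.0 + j85.83 Ω, |Z₁| = 904.1 Ω
Branch 2 (−jX_C): Z₂ = −j2151 Ω
Parallel: Z = Z₁Z₂/(Z₁+Z₂), |Z| = 863.2 Ω, ∠Z = -18.10°
I = V/|Z| = 3.128 mA
P = VI cos φ = 2.7 × 0.003128 × cos(-18.10°) = 8.027 mW

8.027 mW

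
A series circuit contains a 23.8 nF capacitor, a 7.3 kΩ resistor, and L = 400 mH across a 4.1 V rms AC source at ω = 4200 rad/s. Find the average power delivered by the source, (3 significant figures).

X_L = ωL = 1680 Ω
X_C = 1/(ωC) = 10000 Ω
Net reactance X = X_L − X_C = -8320 Ω
Z = 7300 − j8320 Ω
|Z| = √(7300² + 8320²) = 11100 Ω
∠Z = arctan(-8320/7300) = -48.7°
I = V/|Z| = 370 μA
P = VI cos φ = 4.1 × 0.000370 × cos(-48.7°) = 1.00 mW

1.00 mW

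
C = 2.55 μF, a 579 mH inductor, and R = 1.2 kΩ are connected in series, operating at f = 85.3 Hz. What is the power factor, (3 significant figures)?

ω = 2πf = 536.0 rad/s
X_L = ωL = 310 Ω
X_C = 1/(ωC) = 732 Ω
Net reactance X = X_L − X_C = -421 Ω
Z = 1200 − j421 Ω
|Z| = √(1200² + 421²) = 1270 Ω
∠Z = arctan(-421/1200) = -19.3°
cos φ = cos(-19.3°) = 0.944

0.944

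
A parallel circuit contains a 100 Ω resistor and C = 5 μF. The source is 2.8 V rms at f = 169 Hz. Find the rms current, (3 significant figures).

ω = 2πf = 1062 rad/s
X_C = 1/(ωC) = 188 Ω
Parallel: admittances add. Y = 1/R + jωC
Y = (0.0100 + j0.00531) S
|Y| = 0.0113 S → |Z| = 1/|Y| = 88.3 Ω, ∠Z = −∠Y = -28.0°
I = V/|Z| = 2.8/88.3 = 31.7 mA

31.7 mA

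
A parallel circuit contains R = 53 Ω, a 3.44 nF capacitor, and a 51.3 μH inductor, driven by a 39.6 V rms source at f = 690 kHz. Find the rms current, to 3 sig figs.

ω = 2πf = 4.335e+06 rad/s
X_L = ωL = 222 Ω
X_C = 1/(ωC) = 67.1 Ω
Parallel: admittances add. Y = 1/R + 1/(jωL) + jωC
Y = (0.0189 + j0.0104) S
|Y| = 0.0216 S → |Z| = 1/|Y| = 46.4 Ω, ∠Z = −∠Y = -28.9°
I = V/|Z| = 39.6/46.4 = 853 mA

853 mA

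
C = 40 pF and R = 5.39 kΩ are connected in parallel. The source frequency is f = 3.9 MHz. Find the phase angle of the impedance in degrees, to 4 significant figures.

ω = 2πf = 2.45e+07 rad/s
X_C = 1/(ωC) = 1020 Ω
Parallel: admittances add. Y = 1/R + jωC
Y = (0.0001855 + j0.0009802) S
|Y| = 0.0009976 S → |Z| = 1/|Y| = 1002 Ω, ∠Z = −∠Y = -79.28°

-79.28°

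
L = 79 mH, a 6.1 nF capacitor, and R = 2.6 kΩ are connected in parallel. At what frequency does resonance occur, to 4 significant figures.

ω₀ = 1/√(LC) = 1/√(0.079 × 6.1e-09) = 45550 rad/s
f₀ = ω₀/(2π) = 7.250 kHz

7.250 kHz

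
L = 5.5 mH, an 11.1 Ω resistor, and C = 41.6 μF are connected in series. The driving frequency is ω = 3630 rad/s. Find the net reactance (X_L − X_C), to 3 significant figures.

13.3 Ω

X_L = ωL = 20.0 Ω
X_C = 1/(ωC) = 6.62 Ω
X = 20.0 − 6.62 = 13.3 Ω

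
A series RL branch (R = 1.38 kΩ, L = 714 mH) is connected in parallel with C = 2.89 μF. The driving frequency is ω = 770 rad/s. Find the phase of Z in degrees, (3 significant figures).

-72.4°

X_L = ωL = 550 Ω
X_C = 1/(ωC) = 449 Ω
Branch 1 (R+jX_L): Z₁ = 1380 + j550 Ω, |Z₁| = 1490 Ω
Branch 2 (−jX_C): Z₂ = −j449 Ω
Parallel: Z = Z₁Z₂/(Z₁+Z₂), |Z| = 482 Ω, ∠Z = -72.4°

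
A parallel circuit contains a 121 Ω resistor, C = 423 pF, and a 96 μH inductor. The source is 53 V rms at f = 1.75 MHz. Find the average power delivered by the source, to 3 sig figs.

23.2 W

ω = 2πf = 1.1e+07 rad/s
X_L = ωL = 1060 Ω
X_C = 1/(ωC) = 215 Ω
Parallel: admittances add. Y = 1/R + 1/(jωL) + jωC
Y = (0.00826 + j0.00370) S
|Y| = 0.00906 S → |Z| = 1/|Y| = 110 Ω, ∠Z = −∠Y = -24.1°
I = V/|Z| = 480 mA
P = VI cos φ = 53 × 0.480 × cos(-24.1°) = 23.2 W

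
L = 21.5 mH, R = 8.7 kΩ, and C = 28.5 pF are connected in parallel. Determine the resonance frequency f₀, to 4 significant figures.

ω₀ = 1/√(LC) = 1/√(0.0215 × 2.85e-11) = 1.277e+06 rad/s
f₀ = ω₀/(2π) = 203.3 kHz

203.3 kHz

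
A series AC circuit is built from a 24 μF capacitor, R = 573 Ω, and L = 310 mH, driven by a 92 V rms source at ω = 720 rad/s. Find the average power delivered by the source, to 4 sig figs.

X_L = ωL = 223.2 Ω
X_C = 1/(ωC) = 57.87 Ω
Net reactance X = X_L − X_C = 165.3 Ω
Z = 573.0 + j165.3 Ω
|Z| = √(573.0² + 165.3²) = 596.4 Ω
∠Z = arctan(165.3/573.0) = 16.09°
I = V/|Z| = 154.3 mA
P = VI cos φ = 92 × 0.1543 × cos(16.09°) = 13.64 W

13.64 W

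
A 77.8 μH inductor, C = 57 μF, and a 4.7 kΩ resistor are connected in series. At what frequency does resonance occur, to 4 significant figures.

ω₀ = 1/√(LC) = 1/√(7.78e-05 × 5.7e-05) = 15020 rad/s
f₀ = ω₀/(2π) = 2.390 kHz

2.390 kHz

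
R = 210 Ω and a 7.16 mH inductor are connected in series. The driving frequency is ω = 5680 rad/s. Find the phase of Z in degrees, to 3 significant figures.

X_L = ωL = 40.7 Ω
Z = 210 + j40.7 Ω
|Z| = √(210² + 40.7²) = 214 Ω
∠Z = arctan(40.7/210) = 11.0°

11.0°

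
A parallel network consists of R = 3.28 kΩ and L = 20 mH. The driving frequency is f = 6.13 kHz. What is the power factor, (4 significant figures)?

ω = 2πf = 38520 rad/s
X_L = ωL = 770.3 Ω
Parallel: admittances add. Y = 1/R + 1/(jωL)
Y = (0.0003049 − j0.001298) S
|Y| = 0.001333 S → |Z| = 1/|Y| = 749.9 Ω, ∠Z = −∠Y = 76.78°
cos φ = cos(76.78°) = 0.2286

0.2286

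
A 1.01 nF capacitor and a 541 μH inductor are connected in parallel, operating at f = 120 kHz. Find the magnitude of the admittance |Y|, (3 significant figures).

1.69 mS

ω = 2πf = 754000 rad/s
X_L = ωL = 408 Ω
X_C = 1/(ωC) = 1310 Ω
Parallel: admittances add. Y = 1/(jωL) + jωC
Y = (0 − j0.00169) S
|Y| = 0.00169 S → |Z| = 1/|Y| = 592 Ω, ∠Z = −∠Y = 90.0°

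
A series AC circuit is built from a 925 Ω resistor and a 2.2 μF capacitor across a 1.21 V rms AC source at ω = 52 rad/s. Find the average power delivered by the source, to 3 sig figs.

17.5 μW

X_C = 1/(ωC) = 8740 Ω
Z = 925 − j8740 Ω
|Z| = √(925² + 8740²) = 8790 Ω
∠Z = arctan(-8740/925) = -84.0°
I = V/|Z| = 138 μA
P = VI cos φ = 1.21 × 0.000138 × cos(-84.0°) = 17.5 μW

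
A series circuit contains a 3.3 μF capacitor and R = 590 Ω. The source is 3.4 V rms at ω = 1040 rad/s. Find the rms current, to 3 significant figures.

X_C = 1/(ωC) = 291 Ω
Z = 590 − j291 Ω
|Z| = √(590² + 291²) = 658 Ω
I = V/|Z| = 3.4/658 = 5.17 mA

5.17 mA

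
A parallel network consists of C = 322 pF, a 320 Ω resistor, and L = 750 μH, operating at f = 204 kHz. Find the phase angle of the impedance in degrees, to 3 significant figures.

11.4°

ω = 2πf = 1.282e+06 rad/s
X_L = ωL = 961 Ω
X_C = 1/(ωC) = 2420 Ω
Parallel: admittances add. Y = 1/R + 1/(jωL) + jωC
Y = (0.00313 − j0.000627) S
|Y| = 0.00319 S → |Z| = 1/|Y| = 314 Ω, ∠Z = −∠Y = 11.4°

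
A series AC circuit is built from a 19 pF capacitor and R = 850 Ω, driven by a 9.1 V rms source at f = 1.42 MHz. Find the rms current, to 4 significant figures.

1.527 mA

ω = 2πf = 8.922e+06 rad/s
X_C = 1/(ωC) = 5899 Ω
Z = 850.0 − j5899 Ω
|Z| = √(850.0² + 5899²) = 5960 Ω
I = V/|Z| = 9.1/5960 = 1.527 mA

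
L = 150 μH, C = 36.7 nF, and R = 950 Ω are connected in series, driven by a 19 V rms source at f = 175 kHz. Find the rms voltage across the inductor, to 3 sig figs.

3.26 V

ω = 2πf = 1.1e+06 rad/s
X_L = ωL = 165 Ω
X_C = 1/(ωC) = 24.8 Ω
Net reactance X = X_L − X_C = 140 Ω
Z = 950 + j140 Ω
|Z| = √(950² + 140²) = 960 Ω
I = V/|Z| = 19.8 mA
V_L = I·|Z_L| = 0.0198 × 165 = 3.26 V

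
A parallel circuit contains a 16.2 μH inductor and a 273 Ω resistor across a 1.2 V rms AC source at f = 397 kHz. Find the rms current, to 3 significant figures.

30.0 mA

ω = 2πf = 2.494e+06 rad/s
X_L = ωL = 40.4 Ω
Parallel: admittances add. Y = 1/R + 1/(jωL)
Y = (0.00366 − j0.0247) S
|Y| = 0.0250 S → |Z| = 1/|Y| = 40.0 Ω, ∠Z = −∠Y = 81.6°
I = V/|Z| = 1.2/40.0 = 30.0 mA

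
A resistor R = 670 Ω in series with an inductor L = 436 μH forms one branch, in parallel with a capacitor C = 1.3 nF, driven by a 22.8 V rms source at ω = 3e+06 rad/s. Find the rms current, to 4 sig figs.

75.44 mA

X_L = ωL = 1308 Ω
X_C = 1/(ωC) = 256.4 Ω
Branch 1 (R+jX_L): Z₁ = 670.0 + j1308 Ω, |Z₁| = 1470 Ω
Branch 2 (−jX_C): Z₂ = −j256.4 Ω
Parallel: Z = Z₁Z₂/(Z₁+Z₂), |Z| = 302.2 Ω, ∠Z = -84.62°
I = V/|Z| = 22.8/302.2 = 75.44 mA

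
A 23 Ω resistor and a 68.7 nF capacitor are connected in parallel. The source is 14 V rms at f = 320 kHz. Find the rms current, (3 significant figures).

ω = 2πf = 2.011e+06 rad/s
X_C = 1/(ωC) = 7.24 Ω
Parallel: admittances add. Y = 1/R + jωC
Y = (0.0435 + j0.138) S
|Y| = 0.145 S → |Z| = 1/|Y| = 6.91 Ω, ∠Z = −∠Y = -72.5°
I = V/|Z| = 14/6.91 = 2.03 A

2.03 A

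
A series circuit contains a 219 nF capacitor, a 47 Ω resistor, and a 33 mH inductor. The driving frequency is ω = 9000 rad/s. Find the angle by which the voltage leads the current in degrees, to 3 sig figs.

X_L = ωL = 297 Ω
X_C = 1/(ωC) = 507 Ω
Net reactance X = X_L − X_C = -210 Ω
Z = 47.0 − j210 Ω
|Z| = √(47.0² + 210²) = 216 Ω
∠Z = arctan(-210/47.0) = -77.4°

-77.4°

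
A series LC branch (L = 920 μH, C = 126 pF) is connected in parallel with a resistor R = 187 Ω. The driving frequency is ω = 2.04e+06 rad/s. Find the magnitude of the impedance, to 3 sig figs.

X_L = ωL = 1880 Ω
X_C = 1/(ωC) = 3890 Ω
Branch 1: Z₁ = R = 187 Ω
Branch 2 (series LC): Z₂ = j(X_L − X_C) = −j2010 Ω
Parallel: Z = Z₁Z₂/(Z₁+Z₂), |Z| = 186 Ω, ∠Z = -5.31°

186 Ω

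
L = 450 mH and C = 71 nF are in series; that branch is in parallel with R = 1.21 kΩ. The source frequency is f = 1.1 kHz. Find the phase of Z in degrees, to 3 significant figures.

ω = 2πf = 6912 rad/s
X_L = ωL = 3110 Ω
X_C = 1/(ωC) = 2040 Ω
Branch 1: Z₁ = R = 1210 Ω
Branch 2 (series LC): Z₂ = j(X_L − X_C) = j1070 Ω
Parallel: Z = Z₁Z₂/(Z₁+Z₂), |Z| = 803 Ω, ∠Z = 48.5°

48.5°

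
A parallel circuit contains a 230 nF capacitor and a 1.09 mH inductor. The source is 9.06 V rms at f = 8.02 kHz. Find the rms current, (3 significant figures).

ω = 2πf = 50390 rad/s
X_L = ωL = 54.9 Ω
X_C = 1/(ωC) = 86.3 Ω
Parallel: admittances add. Y = 1/(jωL) + jωC
Y = (0 − j0.00662) S
|Y| = 0.00662 S → |Z| = 1/|Y| = 151 Ω, ∠Z = −∠Y = 90.0°
I = V/|Z| = 9.06/151 = 59.9 mA

59.9 mA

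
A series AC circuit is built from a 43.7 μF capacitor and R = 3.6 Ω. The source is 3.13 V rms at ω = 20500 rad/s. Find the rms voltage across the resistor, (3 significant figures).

2.99 V

X_C = 1/(ωC) = 1.12 Ω
Z = 3.60 − j1.12 Ω
|Z| = √(3.60² + 1.12²) = 3.77 Ω
I = V/|Z| = 830 mA
V_R = I·|Z_R| = 0.830 × 3.60 = 2.99 V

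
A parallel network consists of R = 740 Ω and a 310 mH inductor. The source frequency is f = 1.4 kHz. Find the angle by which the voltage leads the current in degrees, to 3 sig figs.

15.2°

ω = 2πf = 8796 rad/s
X_L = ωL = 2730 Ω
Parallel: admittances add. Y = 1/R + 1/(jωL)
Y = (0.00135 − j0.000367) S
|Y| = 0.00140 S → |Z| = 1/|Y| = 714 Ω, ∠Z = −∠Y = 15.2°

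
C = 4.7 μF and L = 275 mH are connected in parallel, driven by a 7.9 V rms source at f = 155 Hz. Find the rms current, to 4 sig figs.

6.663 mA

ω = 2πf = 973.9 rad/s
X_L = ωL = 267.8 Ω
X_C = 1/(ωC) = 218.5 Ω
Parallel: admittances add. Y = 1/(jωL) + jωC
Y = (0 + j0.0008435) S
|Y| = 0.0008435 S → |Z| = 1/|Y| = 1186 Ω, ∠Z = −∠Y = -90.00°
I = V/|Z| = 7.9/1186 = 6.663 mA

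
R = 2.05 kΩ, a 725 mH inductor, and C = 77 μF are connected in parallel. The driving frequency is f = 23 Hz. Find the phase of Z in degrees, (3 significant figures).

ω = 2πf = 144.5 rad/s
X_L = ωL = 105 Ω
X_C = 1/(ωC) = 89.9 Ω
Parallel: admittances add. Y = 1/R + 1/(jωL) + jωC
Y = (0.000488 + j0.00158) S
|Y| = 0.00166 S → |Z| = 1/|Y| = 604 Ω, ∠Z = −∠Y = -72.9°

-72.9°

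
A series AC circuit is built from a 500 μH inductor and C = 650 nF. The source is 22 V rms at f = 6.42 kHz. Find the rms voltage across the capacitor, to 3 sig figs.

ω = 2πf = 40340 rad/s
X_L = ωL = 20.2 Ω
X_C = 1/(ωC) = 38.1 Ω
Net reactance X = X_L − X_C = -18.0 Ω
Z = − j18.0 Ω
|Z| = √(0² + 18.0²) = 18.0 Ω
I = V/|Z| = 1.22 A
V_C = I·|Z_C| = 1.22 × 38.1 = 46.7 V

46.7 V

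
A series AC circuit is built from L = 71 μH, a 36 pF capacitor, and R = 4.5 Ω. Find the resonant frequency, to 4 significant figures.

ω₀ = 1/√(LC) = 1/√(7.1e-05 × 3.6e-11) = 1.978e+07 rad/s
f₀ = ω₀/(2π) = 3.148 MHz

3.148 MHz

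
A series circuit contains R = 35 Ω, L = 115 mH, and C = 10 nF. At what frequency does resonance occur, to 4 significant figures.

4.693 kHz

ω₀ = 1/√(LC) = 1/√(0.115 × 1e-08) = 29490 rad/s
f₀ = ω₀/(2π) = 4.693 kHz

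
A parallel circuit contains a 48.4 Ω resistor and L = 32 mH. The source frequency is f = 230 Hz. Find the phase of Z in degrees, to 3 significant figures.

ω = 2πf = 1445 rad/s
X_L = ωL = 46.2 Ω
Parallel: admittances add. Y = 1/R + 1/(jωL)
Y = (0.0207 − j0.0216) S
|Y| = 0.0299 S → |Z| = 1/|Y| = 33.4 Ω, ∠Z = −∠Y = 46.3°

46.3°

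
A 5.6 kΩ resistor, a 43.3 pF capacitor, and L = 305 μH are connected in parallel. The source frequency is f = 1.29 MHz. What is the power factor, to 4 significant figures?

ω = 2πf = 8.105e+06 rad/s
X_L = ωL = 2472 Ω
X_C = 1/(ωC) = 2849 Ω
Parallel: admittances add. Y = 1/R + 1/(jωL) + jωC
Y = (0.0001786 − j5.355e-05) S
|Y| = 0.0001864 S → |Z| = 1/|Y| = 5364 Ω, ∠Z = −∠Y = 16.69°
cos φ = cos(16.69°) = 0.9579

0.9579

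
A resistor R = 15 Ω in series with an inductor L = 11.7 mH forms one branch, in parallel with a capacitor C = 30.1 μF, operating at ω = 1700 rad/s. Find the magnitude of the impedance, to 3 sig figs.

32.4 Ω

X_L = ωL = 19.9 Ω
X_C = 1/(ωC) = 19.5 Ω
Branch 1 (R+jX_L): Z₁ = 15.0 + j19.9 Ω, |Z₁| = 24.9 Ω
Branch 2 (−jX_C): Z₂ = −j19.5 Ω
Parallel: Z = Z₁Z₂/(Z₁+Z₂), |Z| = 32.4 Ω, ∠Z = -38.3°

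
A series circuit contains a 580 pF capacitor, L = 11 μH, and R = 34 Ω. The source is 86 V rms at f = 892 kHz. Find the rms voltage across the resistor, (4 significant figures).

ω = 2πf = 5.605e+06 rad/s
X_L = ωL = 61.65 Ω
X_C = 1/(ωC) = 307.6 Ω
Net reactance X = X_L − X_C = -246.0 Ω
Z = 34.00 − j246.0 Ω
|Z| = √(34.00² + 246.0²) = 248.3 Ω
I = V/|Z| = 346.3 mA
V_R = I·|Z_R| = 0.3463 × 34.00 = 11.78 V

11.78 V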